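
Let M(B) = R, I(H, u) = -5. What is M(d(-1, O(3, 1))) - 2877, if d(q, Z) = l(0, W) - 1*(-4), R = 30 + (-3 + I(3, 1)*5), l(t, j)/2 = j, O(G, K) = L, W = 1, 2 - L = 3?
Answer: -2875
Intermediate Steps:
L = -1 (L = 2 - 1*3 = 2 - 3 = -1)
O(G, K) = -1
l(t, j) = 2*j
R = 2 (R = 30 + (-3 - 5*5) = 30 + (-3 - 25) = 30 - 28 = 2)
d(q, Z) = 6 (d(q, Z) = 2*1 - 1*(-4) = 2 + 4 = 6)
M(B) = 2
M(d(-1, O(3, 1))) - 2877 = 2 - 2877 = -2875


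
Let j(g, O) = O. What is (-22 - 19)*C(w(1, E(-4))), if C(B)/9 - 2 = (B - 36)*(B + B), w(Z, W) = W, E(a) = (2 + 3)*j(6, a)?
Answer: -827298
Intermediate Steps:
E(a) = 5*a (E(a) = (2 + 3)*a = 5*a)
C(B) = 18 + 18*B*(-36 + B) (C(B) = 18 + 9*((B - 36)*(B + B)) = 18 + 9*((-36 + B)*(2*B)) = 18 + 9*(2*B*(-36 + B)) = 18 + 18*B*(-36 + B))
(-22 - 19)*C(w(1, E(-4))) = (-22 - 19)*(18 - 3240*(-4) + 18*(5*(-4))²) = -41*(18 - 648*(-20) + 18*(-20)²) = -41*(18 + 12960 + 18*400) = -41*(18 + 12960 + 7200) = -41*20178 = -827298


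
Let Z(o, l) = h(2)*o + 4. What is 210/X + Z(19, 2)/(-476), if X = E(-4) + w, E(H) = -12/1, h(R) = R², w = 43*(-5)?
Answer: -29530/27013 ≈ -1.0932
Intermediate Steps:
w = -215
E(H) = -12 (E(H) = -12*1 = -12)
Z(o, l) = 4 + 4*o (Z(o, l) = 2²*o + 4 = 4*o + 4 = 4 + 4*o)
X = -227 (X = -12 - 215 = -227)
210/X + Z(19, 2)/(-476) = 210/(-227) + (4 + 4*19)/(-476) = 210*(-1/227) + (4 + 76)*(-1/476) = -210/227 + 80*(-1/476) = -210/227 - 20/119 = -29530/27013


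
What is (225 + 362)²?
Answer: 344569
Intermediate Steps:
(225 + 362)² = 587² = 344569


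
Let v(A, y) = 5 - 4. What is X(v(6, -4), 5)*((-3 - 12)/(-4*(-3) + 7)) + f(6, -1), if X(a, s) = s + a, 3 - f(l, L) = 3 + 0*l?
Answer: -90/19 ≈ -4.7368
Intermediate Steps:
f(l, L) = 0 (f(l, L) = 3 - (3 + 0*l) = 3 - (3 + 0) = 3 - 1*3 = 3 - 3 = 0)
v(A, y) = 1
X(a, s) = a + s
X(v(6, -4), 5)*((-3 - 12)/(-4*(-3) + 7)) + f(6, -1) = (1 + 5)*((-3 - 12)/(-4*(-3) + 7)) + 0 = 6*(-15/(12 + 7)) + 0 = 6*(-15/19) + 0 = -90/19 + 0 = -90/19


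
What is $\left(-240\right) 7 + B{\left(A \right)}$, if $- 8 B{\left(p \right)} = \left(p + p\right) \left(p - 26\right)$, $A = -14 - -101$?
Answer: $- \frac{12027}{4} \approx -3006.8$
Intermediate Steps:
$A = 87$ ($A = -14 + 101 = 87$)
$B{\left(p \right)} = - \frac{p \left(-26 + p\right)}{4}$ ($B{\left(p \right)} = - \frac{\left(p + p\right) \left(p - 26\right)}{8} = - \frac{2 p \left(-26 + p\right)}{8} = - \frac{p \left(-26 + p\right)}{4}$)
$\left(-240\right) 7 + B{\left(A \right)} = \left(-240\right) 7 + \frac{1}{4} \cdot 87 \left(26 - 87\right) = -1680 + \frac{1}{4} \cdot 87 \left(26 - 87\right) = -1680 + \frac{1}{4} \cdot 87 \left(-61\right) = -1680 - \frac{5307}{4} = - \frac{12027}{4}$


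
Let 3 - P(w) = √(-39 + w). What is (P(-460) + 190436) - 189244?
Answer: 1195 - I*√499 ≈ 1195.0 - 22.338*I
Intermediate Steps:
P(w) = 3 - √(-39 + w)
(P(-460) + 190436) - 189244 = ((3 - √(-39 - 460)) + 190436) - 189244 = ((3 - √(-499)) + 190436) - 189244 = ((3 - I*√499) + 190436) - 189244 = (190439 - I*√499) - 189244 = 1195 - I*√499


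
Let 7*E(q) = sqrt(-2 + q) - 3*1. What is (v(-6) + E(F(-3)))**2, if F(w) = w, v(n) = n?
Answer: (45 - I*sqrt(5))**2/49 ≈ 41.224 - 4.1071*I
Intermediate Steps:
E(q) = -3/7 + sqrt(-2 + q)/7 (E(q) = (sqrt(-2 + q) - 3*1)/7 = (sqrt(-2 + q) - 3)/7 = (-3 + sqrt(-2 + q))/7 = -3/7 + sqrt(-2 + q)/7)
(v(-6) + E(F(-3)))**2 = (-6 + (-3/7 + sqrt(-2 - 3)/7))**2 = (-6 + (-3/7 + sqrt(-5)/7))**2 = (-6 + (-3/7 + (I*sqrt(5))/7))**2 = (-6 + (-3/7 + I*sqrt(5)/7))**2 = (-45/7 + I*sqrt(5)/7)**2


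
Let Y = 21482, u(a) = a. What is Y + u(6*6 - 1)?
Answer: 21517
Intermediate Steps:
Y + u(6*6 - 1) = 21482 + (6*6 - 1) = 21482 + (36 - 1) = 21482 + 35 = 21517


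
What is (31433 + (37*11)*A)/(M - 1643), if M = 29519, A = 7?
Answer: 17141/13938 ≈ 1.2298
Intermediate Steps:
(31433 + (37*11)*A)/(M - 1643) = (31433 + (37*11)*7)/(29519 - 1643) = (31433 + 407*7)/27876 = (31433 + 2849)*(1/27876) = 34282*(1/27876) = 17141/13938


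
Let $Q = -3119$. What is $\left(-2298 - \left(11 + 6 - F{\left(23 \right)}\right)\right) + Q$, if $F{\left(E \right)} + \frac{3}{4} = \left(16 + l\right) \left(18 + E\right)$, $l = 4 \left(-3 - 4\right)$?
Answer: $- \frac{23707}{4} \approx -5926.8$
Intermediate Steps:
$l = -28$ ($l = 4 \left(-7\right) = -28$)
$F{\left(E \right)} = - \frac{867}{4} - 12 E$ ($F{\left(E \right)} = - \frac{3}{4} + \left(16 - 28\right) \left(18 + E\right) = - \frac{3}{4} - 12 \left(18 + E\right) = - \frac{3}{4} - \left(216 + 12 E\right) = - \frac{867}{4} - 12 E$)
$\left(-2298 - \left(11 + 6 - F{\left(23 \right)}\right)\right) + Q = \left(-2298 - \left(\frac{2015}{4} + 6\right)\right) - 3119 = \left(-2298 - \frac{2039}{4}\right) - 3119 = - \frac{11231}{4} - 3119 = - \frac{23707}{4}$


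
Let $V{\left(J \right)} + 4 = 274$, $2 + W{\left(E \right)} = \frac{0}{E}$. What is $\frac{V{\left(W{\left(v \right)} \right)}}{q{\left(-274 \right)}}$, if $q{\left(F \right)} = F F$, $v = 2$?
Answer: $\frac{135}{37538} \approx 0.0035964$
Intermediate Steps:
$W{\left(E \right)} = -2$ ($W{\left(E \right)} = -2 + \frac{0}{E} = -2 + 0 = -2$)
$V{\left(J \right)} = 270$ ($V{\left(J \right)} = -4 + 274 = 270$)
$q{\left(F \right)} = F^{2}$
$\frac{V{\left(W{\left(v \right)} \right)}}{q{\left(-274 \right)}} = \frac{270}{\left(-274\right)^{2}} = \frac{270}{75076} = 270 \cdot \frac{1}{75076} = \frac{135}{37538}$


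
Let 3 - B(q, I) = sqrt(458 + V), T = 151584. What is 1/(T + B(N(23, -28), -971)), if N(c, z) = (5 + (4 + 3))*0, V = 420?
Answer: 151587/22978617691 + sqrt(878)/22978617691 ≈ 6.5982e-6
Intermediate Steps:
N(c, z) = 0 (N(c, z) = (5 + 7)*0 = 12*0 = 0)
B(q, I) = 3 - sqrt(878) (B(q, I) = 3 - sqrt(458 + 420) = 3 - sqrt(878))
1/(T + B(N(23, -28), -971)) = 1/(151584 + (3 - sqrt(878))) = 1/(151587 - sqrt(878))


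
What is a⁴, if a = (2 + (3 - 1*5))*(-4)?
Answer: 0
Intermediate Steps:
a = 0 (a = (2 + (3 - 5))*(-4) = (2 - 2)*(-4) = 0*(-4) = 0)
a⁴ = 0⁴ = 0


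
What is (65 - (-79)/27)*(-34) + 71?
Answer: -60439/27 ≈ -2238.5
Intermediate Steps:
(65 - (-79)/27)*(-34) + 71 = (65 - 1*(-79/27))*(-34) + 71 = (65 + 79/27)*(-34) + 71 = (1834/27)*(-34) + 71 = -62356/27 + 71 = -60439/27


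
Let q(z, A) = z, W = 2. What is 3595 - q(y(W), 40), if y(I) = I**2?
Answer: 3591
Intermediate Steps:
3595 - q(y(W), 40) = 3595 - 1*2**2 = 3595 - 1*4 = 3595 - 4 = 3591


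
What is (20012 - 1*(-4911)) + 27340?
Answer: 52263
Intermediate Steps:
(20012 - 1*(-4911)) + 27340 = (20012 + 4911) + 27340 = 24923 + 27340 = 52263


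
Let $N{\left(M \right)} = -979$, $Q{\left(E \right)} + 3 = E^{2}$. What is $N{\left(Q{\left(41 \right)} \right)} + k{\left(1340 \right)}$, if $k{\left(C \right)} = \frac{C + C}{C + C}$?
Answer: $-978$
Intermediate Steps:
$Q{\left(E \right)} = -3 + E^{2}$
$k{\left(C \right)} = 1$ ($k{\left(C \right)} = \frac{2 C}{2 C} = 2 C \frac{1}{2 C} = 1$)
$N{\left(Q{\left(41 \right)} \right)} + k{\left(1340 \right)} = -979 + 1 = -978$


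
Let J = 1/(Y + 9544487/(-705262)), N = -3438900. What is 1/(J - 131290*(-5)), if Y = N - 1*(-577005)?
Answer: 2018395335977/1324975618301396388 ≈ 1.5233e-6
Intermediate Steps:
Y = -2861895 (Y = -3438900 - 1*(-577005) = -3438900 + 577005 = -2861895)
J = -705262/2018395335977 (J = 1/(-2861895 + 9544487/(-705262)) = 1/(-2861895 + 9544487*(-1/705262)) = 1/(-2861895 - 9544487/705262) = 1/(-2018395335977/705262) = -705262/2018395335977 ≈ -3.4942e-7)
1/(J - 131290*(-5)) = 1/(-705262/2018395335977 - 131290*(-5)) = 1/(-705262/2018395335977 + 656450) = 1/(1324975618301396388/2018395335977) = 2018395335977/1324975618301396388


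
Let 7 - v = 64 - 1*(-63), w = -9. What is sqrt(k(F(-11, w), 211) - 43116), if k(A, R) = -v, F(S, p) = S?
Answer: 2*I*sqrt(10749) ≈ 207.35*I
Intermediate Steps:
v = -120 (v = 7 - (64 - 1*(-63)) = 7 - (64 + 63) = 7 - 1*127 = 7 - 127 = -120)
k(A, R) = 120 (k(A, R) = -1*(-120) = 120)
sqrt(k(F(-11, w), 211) - 43116) = sqrt(120 - 43116) = sqrt(-42996) = 2*I*sqrt(10749)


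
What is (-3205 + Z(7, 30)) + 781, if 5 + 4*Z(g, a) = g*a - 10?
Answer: -9501/4 ≈ -2375.3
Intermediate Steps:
Z(g, a) = -15/4 + a*g/4 (Z(g, a) = -5/4 + (g*a - 10)/4 = -5/4 + (a*g - 10)/4 = -5/4 + (-10 + a*g)/4 = -5/4 + (-5/2 + a*g/4) = -15/4 + a*g/4)
(-3205 + Z(7, 30)) + 781 = (-3205 + (-15/4 + (1/4)*30*7)) + 781 = (-3205 + (-15/4 + 105/2)) + 781 = (-3205 + 195/4) + 781 = -12625/4 + 781 = -9501/4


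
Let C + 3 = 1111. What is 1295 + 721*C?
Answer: 800163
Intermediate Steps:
C = 1108 (C = -3 + 1111 = 1108)
1295 + 721*C = 1295 + 721*1108 = 1295 + 798868 = 800163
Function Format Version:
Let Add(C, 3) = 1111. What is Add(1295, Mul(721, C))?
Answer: 800163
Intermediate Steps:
C = 1108 (C = Add(-3, 1111) = 1108)
Add(1295, Mul(721, C)) = Add(1295, Mul(721, 1108)) = Add(1295, 798868) = 800163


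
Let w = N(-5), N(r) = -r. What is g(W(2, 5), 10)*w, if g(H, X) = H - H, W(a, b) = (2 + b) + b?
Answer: 0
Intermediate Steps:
W(a, b) = 2 + 2*b
g(H, X) = 0
w = 5 (w = -1*(-5) = 5)
g(W(2, 5), 10)*w = 0*5 = 0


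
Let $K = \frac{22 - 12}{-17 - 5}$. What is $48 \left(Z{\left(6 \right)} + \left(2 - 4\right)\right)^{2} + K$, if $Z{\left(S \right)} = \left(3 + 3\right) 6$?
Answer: $\frac{610363}{11} \approx 55488.0$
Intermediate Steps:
$K = - \frac{5}{11}$ ($K = \frac{22 - 12}{-22} = 10 \left(- \frac{1}{22}\right) = - \frac{5}{11} \approx -0.45455$)
$Z{\left(S \right)} = 36$ ($Z{\left(S \right)} = 6 \cdot 6 = 36$)
$48 \left(Z{\left(6 \right)} + \left(2 - 4\right)\right)^{2} + K = 48 \left(36 + \left(2 - 4\right)\right)^{2} - \frac{5}{11} = 48 \left(36 - 2\right)^{2} - \frac{5}{11} = 48 \cdot 34^{2} - \frac{5}{11} = 48 \cdot 1156 - \frac{5}{11} = 55488 - \frac{5}{11} = \frac{610363}{11}$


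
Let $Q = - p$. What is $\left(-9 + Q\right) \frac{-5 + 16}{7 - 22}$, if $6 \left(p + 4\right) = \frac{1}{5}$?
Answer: $\frac{1661}{450} \approx 3.6911$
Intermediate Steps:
$p = - \frac{119}{30}$ ($p = -4 + \frac{1}{6 \cdot 5} = -4 + \frac{1}{6} \cdot \frac{1}{5} = -4 + \frac{1}{30} = - \frac{119}{30} \approx -3.9667$)
$Q = \frac{119}{30}$ ($Q = \left(-1\right) \left(- \frac{119}{30}\right) = \frac{119}{30} \approx 3.9667$)
$\left(-9 + Q\right) \frac{-5 + 16}{7 - 22} = \left(-9 + \frac{119}{30}\right) \frac{-5 + 16}{7 - 22} = - \frac{151 \frac{11}{-15}}{30} = - \frac{151 \cdot 11 \left(- \frac{1}{15}\right)}{30} = \left(- \frac{151}{30}\right) \left(- \frac{11}{15}\right) = \frac{1661}{450}$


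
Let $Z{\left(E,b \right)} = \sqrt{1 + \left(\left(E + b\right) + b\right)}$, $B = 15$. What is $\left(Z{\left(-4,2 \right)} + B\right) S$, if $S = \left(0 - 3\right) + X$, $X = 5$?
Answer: $32$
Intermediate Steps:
$Z{\left(E,b \right)} = \sqrt{1 + E + 2 b}$ ($Z{\left(E,b \right)} = \sqrt{1 + \left(E + 2 b\right)} = \sqrt{1 + E + 2 b}$)
$S = 2$ ($S = \left(0 - 3\right) + 5 = -3 + 5 = 2$)
$\left(Z{\left(-4,2 \right)} + B\right) S = \left(\sqrt{1 - 4 + 2 \cdot 2} + 15\right) 2 = \left(\sqrt{1 - 4 + 4} + 15\right) 2 = \left(\sqrt{1} + 15\right) 2 = \left(1 + 15\right) 2 = 16 \cdot 2 = 32$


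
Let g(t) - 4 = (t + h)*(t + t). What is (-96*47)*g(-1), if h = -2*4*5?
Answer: -388032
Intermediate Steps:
h = -40 (h = -8*5 = -40)
g(t) = 4 + 2*t*(-40 + t) (g(t) = 4 + (t - 40)*(t + t) = 4 + (-40 + t)*(2*t) = 4 + 2*t*(-40 + t))
(-96*47)*g(-1) = (-96*47)*(4 - 80*(-1) + 2*(-1)²) = -4512*(4 + 80 + 2*1) = -4512*(4 + 80 + 2) = -4512*86 = -388032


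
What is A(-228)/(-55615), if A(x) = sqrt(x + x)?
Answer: -2*I*sqrt(114)/55615 ≈ -0.00038396*I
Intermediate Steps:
A(x) = sqrt(2)*sqrt(x) (A(x) = sqrt(2*x) = sqrt(2)*sqrt(x))
A(-228)/(-55615) = (sqrt(2)*sqrt(-228))/(-55615) = (sqrt(2)*(2*I*sqrt(57)))*(-1/55615) = (2*I*sqrt(114))*(-1/55615) = -2*I*sqrt(114)/55615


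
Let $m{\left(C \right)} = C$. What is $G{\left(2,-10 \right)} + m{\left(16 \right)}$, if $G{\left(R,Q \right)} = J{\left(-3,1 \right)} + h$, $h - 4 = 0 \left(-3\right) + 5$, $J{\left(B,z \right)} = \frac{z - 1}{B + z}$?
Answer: $25$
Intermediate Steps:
$J{\left(B,z \right)} = \frac{-1 + z}{B + z}$
$h = 9$ ($h = 4 + \left(0 \left(-3\right) + 5\right) = 4 + \left(0 + 5\right) = 4 + 5 = 9$)
$G{\left(R,Q \right)} = 9$ ($G{\left(R,Q \right)} = \frac{-1 + 1}{-3 + 1} + 9 = \frac{1}{-2} \cdot 0 + 9 = \left(- \frac{1}{2}\right) 0 + 9 = 0 + 9 = 9$)
$G{\left(2,-10 \right)} + m{\left(16 \right)} = 9 + 16 = 25$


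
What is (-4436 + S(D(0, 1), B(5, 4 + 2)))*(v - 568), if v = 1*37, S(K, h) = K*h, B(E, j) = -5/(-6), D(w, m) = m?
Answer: 4710147/2 ≈ 2.3551e+6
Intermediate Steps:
B(E, j) = ⅚ (B(E, j) = -5*(-⅙) = ⅚)
v = 37
(-4436 + S(D(0, 1), B(5, 4 + 2)))*(v - 568) = (-4436 + 1*(⅚))*(37 - 568) = (-4436 + ⅚)*(-531) = -26611/6*(-531) = 4710147/2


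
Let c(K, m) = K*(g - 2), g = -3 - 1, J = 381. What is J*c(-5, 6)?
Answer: 11430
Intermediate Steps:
g = -4
c(K, m) = -6*K (c(K, m) = K*(-4 - 2) = K*(-6) = -6*K)
J*c(-5, 6) = 381*(-6*(-5)) = 381*30 = 11430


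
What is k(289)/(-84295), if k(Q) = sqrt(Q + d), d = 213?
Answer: -sqrt(502)/84295 ≈ -0.00026580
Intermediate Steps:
k(Q) = sqrt(213 + Q) (k(Q) = sqrt(Q + 213) = sqrt(213 + Q))
k(289)/(-84295) = sqrt(213 + 289)/(-84295) = sqrt(502)*(-1/84295) = -sqrt(502)/84295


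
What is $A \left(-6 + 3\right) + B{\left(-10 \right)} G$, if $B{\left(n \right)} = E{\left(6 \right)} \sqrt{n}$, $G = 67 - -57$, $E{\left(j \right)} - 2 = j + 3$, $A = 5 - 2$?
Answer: $-9 + 1364 i \sqrt{10} \approx -9.0 + 4313.3 i$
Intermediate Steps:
$A = 3$
$E{\left(j \right)} = 5 + j$ ($E{\left(j \right)} = 2 + \left(j + 3\right) = 2 + \left(3 + j\right) = 5 + j$)
$G = 124$ ($G = 67 + 57 = 124$)
$B{\left(n \right)} = 11 \sqrt{n}$ ($B{\left(n \right)} = \left(5 + 6\right) \sqrt{n} = 11 \sqrt{n}$)
$A \left(-6 + 3\right) + B{\left(-10 \right)} G = 3 \left(-6 + 3\right) + 11 \sqrt{-10} \cdot 124 = 3 \left(-3\right) + 11 i \sqrt{10} \cdot 124 = -9 + 11 i \sqrt{10} \cdot 124 = -9 + 1364 i \sqrt{10}$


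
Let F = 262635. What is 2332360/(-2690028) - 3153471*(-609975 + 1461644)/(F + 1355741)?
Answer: -1806162067762391033/1088369188632 ≈ -1.6595e+6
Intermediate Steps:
2332360/(-2690028) - 3153471*(-609975 + 1461644)/(F + 1355741) = 2332360/(-2690028) - 3153471*(-609975 + 1461644)/(262635 + 1355741) = 2332360*(-1/2690028) - 3153471/(1618376/851669) = -583090/672507 - 3153471/(1618376*(1/851669)) = -583090/672507 - 3153471/1618376/851669 = -583090/672507 - 3153471*851669/1618376 = -583090/672507 - 2685713493099/1618376 = -1806162067762391033/1088369188632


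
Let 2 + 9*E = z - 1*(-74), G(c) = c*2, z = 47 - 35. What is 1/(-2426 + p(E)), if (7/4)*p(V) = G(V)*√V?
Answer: -32751/79439590 - 48*√21/39719795 ≈ -0.00041781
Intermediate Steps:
z = 12
G(c) = 2*c
E = 28/3 (E = -2/9 + (12 - 1*(-74))/9 = -2/9 + (12 + 74)/9 = -2/9 + (⅑)*86 = -2/9 + 86/9 = 28/3 ≈ 9.3333)
p(V) = 8*V^(3/2)/7 (p(V) = 4*((2*V)*√V)/7 = 4*(2*V^(3/2))/7 = 8*V^(3/2)/7)
1/(-2426 + p(E)) = 1/(-2426 + 8*(28/3)^(3/2)/7) = 1/(-2426 + 8*(56*√21/9)/7) = 1/(-2426 + 64*√21/9)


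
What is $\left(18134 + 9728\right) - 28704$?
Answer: $-842$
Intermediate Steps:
$\left(18134 + 9728\right) - 28704 = 27862 - 28704 = -842$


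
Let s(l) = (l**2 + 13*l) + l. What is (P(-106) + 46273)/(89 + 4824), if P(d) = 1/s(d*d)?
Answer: 5849138565001/621027765000 ≈ 9.4185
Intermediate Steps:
s(l) = l**2 + 14*l
P(d) = 1/(d**2*(14 + d**2)) (P(d) = 1/((d*d)*(14 + d*d)) = 1/(d**2*(14 + d**2)))
(P(-106) + 46273)/(89 + 4824) = (1/((-106)**2*(14 + (-106)**2)) + 46273)/(89 + 4824) = (1/(11236*(14 + 11236)) + 46273)/4913 = ((1/11236)/11250 + 46273)*(1/4913) = ((1/11236)*(1/11250) + 46273)*(1/4913) = (1/126405000 + 46273)*(1/4913) = (5849138565001/126405000)*(1/4913) = 5849138565001/621027765000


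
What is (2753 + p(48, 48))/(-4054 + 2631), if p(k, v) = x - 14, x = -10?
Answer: -2729/1423 ≈ -1.9178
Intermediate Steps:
p(k, v) = -24 (p(k, v) = -10 - 14 = -24)
(2753 + p(48, 48))/(-4054 + 2631) = (2753 - 24)/(-4054 + 2631) = 2729/(-1423) = 2729*(-1/1423) = -2729/1423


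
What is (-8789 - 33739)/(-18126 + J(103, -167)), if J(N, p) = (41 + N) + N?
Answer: 42528/17879 ≈ 2.3787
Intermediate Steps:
J(N, p) = 41 + 2*N
(-8789 - 33739)/(-18126 + J(103, -167)) = (-8789 - 33739)/(-18126 + (41 + 2*103)) = -42528/(-18126 + (41 + 206)) = -42528/(-18126 + 247) = -42528/(-17879) = -42528*(-1/17879) = 42528/17879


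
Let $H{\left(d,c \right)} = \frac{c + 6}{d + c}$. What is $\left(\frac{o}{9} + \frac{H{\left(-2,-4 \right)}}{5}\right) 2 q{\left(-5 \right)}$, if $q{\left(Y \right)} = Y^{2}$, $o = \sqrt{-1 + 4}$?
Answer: $- \frac{10}{3} + \frac{50 \sqrt{3}}{9} \approx 6.2892$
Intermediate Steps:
$H{\left(d,c \right)} = \frac{6 + c}{c + d}$
$o = \sqrt{3} \approx 1.732$
$\left(\frac{o}{9} + \frac{H{\left(-2,-4 \right)}}{5}\right) 2 q{\left(-5 \right)} = \left(\frac{\sqrt{3}}{9} + \frac{\frac{1}{-4 - 2} \left(6 - 4\right)}{5}\right) 2 \left(-5\right)^{2} = \left(\sqrt{3} \cdot \frac{1}{9} + \frac{1}{-6} \cdot 2 \cdot \frac{1}{5}\right) 2 \cdot 25 = \left(\frac{\sqrt{3}}{9} + \left(- \frac{1}{6}\right) 2 \cdot \frac{1}{5}\right) 2 \cdot 25 = \left(\frac{\sqrt{3}}{9} - \frac{1}{15}\right) 2 \cdot 25 = \left(- \frac{1}{15} + \frac{\sqrt{3}}{9}\right) 2 \cdot 25 = \left(- \frac{2}{15} + \frac{2 \sqrt{3}}{9}\right) 25 = - \frac{10}{3} + \frac{50 \sqrt{3}}{9}$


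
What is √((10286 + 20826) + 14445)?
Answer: √45557 ≈ 213.44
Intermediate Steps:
√((10286 + 20826) + 14445) = √(31112 + 14445) = √45557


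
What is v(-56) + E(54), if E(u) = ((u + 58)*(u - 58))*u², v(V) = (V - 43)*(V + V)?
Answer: -1295280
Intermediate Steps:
v(V) = 2*V*(-43 + V) (v(V) = (-43 + V)*(2*V) = 2*V*(-43 + V))
E(u) = u²*(-58 + u)*(58 + u) (E(u) = ((58 + u)*(-58 + u))*u² = ((-58 + u)*(58 + u))*u² = u²*(-58 + u)*(58 + u))
v(-56) + E(54) = 2*(-56)*(-43 - 56) + 54²*(-3364 + 54²) = 2*(-56)*(-99) + 2916*(-3364 + 2916) = 11088 + 2916*(-448) = 11088 - 1306368 = -1295280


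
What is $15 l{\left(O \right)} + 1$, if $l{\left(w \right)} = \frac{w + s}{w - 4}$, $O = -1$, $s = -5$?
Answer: $19$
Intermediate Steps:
$l{\left(w \right)} = \frac{-5 + w}{-4 + w}$ ($l{\left(w \right)} = \frac{w - 5}{w - 4} = \frac{-5 + w}{-4 + w}$)
$15 l{\left(O \right)} + 1 = 15 \frac{-5 - 1}{-4 - 1} + 1 = 15 \frac{1}{-5} \left(-6\right) + 1 = 15 \left(\left(- \frac{1}{5}\right) \left(-6\right)\right) + 1 = 15 \cdot \frac{6}{5} + 1 = 18 + 1 = 19$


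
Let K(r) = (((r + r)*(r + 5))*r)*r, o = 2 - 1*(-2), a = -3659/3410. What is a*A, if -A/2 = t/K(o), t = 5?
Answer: 3659/392832 ≈ 0.0093144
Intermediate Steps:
a = -3659/3410 (a = -3659*1/3410 = -3659/3410 ≈ -1.0730)
o = 4 (o = 2 + 2 = 4)
K(r) = 2*r³*(5 + r) (K(r) = (((2*r)*(5 + r))*r)*r = ((2*r*(5 + r))*r)*r = (2*r²*(5 + r))*r = 2*r³*(5 + r))
A = -5/576 (A = -10/(2*4³*(5 + 4)) = -10/(2*64*9) = -10/1152 = -2*5/1152 = -5/576 ≈ -0.0086806)
a*A = -3659/3410*(-5/576) = 3659/392832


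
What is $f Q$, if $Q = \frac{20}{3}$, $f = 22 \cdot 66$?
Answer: $9680$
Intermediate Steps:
$f = 1452$
$Q = \frac{20}{3}$ ($Q = 20 \cdot \frac{1}{3} = \frac{20}{3} \approx 6.6667$)
$f Q = 1452 \cdot \frac{20}{3} = 9680$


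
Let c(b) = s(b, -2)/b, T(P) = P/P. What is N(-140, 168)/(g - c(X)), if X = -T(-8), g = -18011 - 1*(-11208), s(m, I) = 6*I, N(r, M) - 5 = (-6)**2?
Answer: -41/6815 ≈ -0.0060161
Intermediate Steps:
N(r, M) = 41 (N(r, M) = 5 + (-6)**2 = 5 + 36 = 41)
T(P) = 1
g = -6803 (g = -18011 + 11208 = -6803)
X = -1 (X = -1*1 = -1)
c(b) = -12/b (c(b) = (6*(-2))/b = -12/b)
N(-140, 168)/(g - c(X)) = 41/(-6803 - (-12)/(-1)) = 41/(-6803 - (-12)*(-1)) = 41/(-6803 - 1*12) = 41/(-6803 - 12) = 41/(-6815) = 41*(-1/6815) = -41/6815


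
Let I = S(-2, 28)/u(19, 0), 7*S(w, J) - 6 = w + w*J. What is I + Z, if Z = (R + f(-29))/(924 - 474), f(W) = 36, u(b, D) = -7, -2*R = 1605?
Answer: -9439/14700 ≈ -0.64211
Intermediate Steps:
R = -1605/2 (R = -½*1605 = -1605/2 ≈ -802.50)
S(w, J) = 6/7 + w/7 + J*w/7 (S(w, J) = 6/7 + (w + w*J)/7 = 6/7 + (w + J*w)/7 = 6/7 + (w/7 + J*w/7) = 6/7 + w/7 + J*w/7)
I = 52/49 (I = (6/7 + (⅐)*(-2) + (⅐)*28*(-2))/(-7) = (6/7 - 2/7 - 8)*(-⅐) = -52/7*(-⅐) = 52/49 ≈ 1.0612)
Z = -511/300 (Z = (-1605/2 + 36)/(924 - 474) = -1533/2/450 = -1533/2*1/450 = -511/300 ≈ -1.7033)
I + Z = 52/49 - 511/300 = -9439/14700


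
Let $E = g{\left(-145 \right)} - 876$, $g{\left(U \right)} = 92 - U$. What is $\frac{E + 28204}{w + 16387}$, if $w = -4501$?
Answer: $\frac{27565}{11886} \approx 2.3191$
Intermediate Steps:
$E = -639$ ($E = \left(92 - -145\right) - 876 = \left(92 + 145\right) - 876 = 237 - 876 = -639$)
$\frac{E + 28204}{w + 16387} = \frac{-639 + 28204}{-4501 + 16387} = \frac{27565}{11886}$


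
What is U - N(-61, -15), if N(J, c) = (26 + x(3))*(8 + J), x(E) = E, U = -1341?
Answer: 196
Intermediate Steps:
N(J, c) = 232 + 29*J (N(J, c) = (26 + 3)*(8 + J) = 29*(8 + J) = 232 + 29*J)
U - N(-61, -15) = -1341 - (232 + 29*(-61)) = -1341 - (232 - 1769) = -1341 - 1*(-1537) = -1341 + 1537 = 196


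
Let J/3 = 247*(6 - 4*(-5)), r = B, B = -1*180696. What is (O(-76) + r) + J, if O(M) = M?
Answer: -161506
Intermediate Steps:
B = -180696
r = -180696
J = 19266 (J = 3*(247*(6 - 4*(-5))) = 3*(247*(6 + 20)) = 3*(247*26) = 3*6422 = 19266)
(O(-76) + r) + J = (-76 - 180696) + 19266 = -180772 + 19266 = -161506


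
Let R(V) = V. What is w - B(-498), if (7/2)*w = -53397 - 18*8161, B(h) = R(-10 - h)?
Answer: -404006/7 ≈ -57715.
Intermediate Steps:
B(h) = -10 - h
w = -400590/7 (w = 2*(-53397 - 18*8161)/7 = 2*(-53397 - 1*146898)/7 = 2*(-53397 - 146898)/7 = (2/7)*(-200295) = -400590/7 ≈ -57227.)
w - B(-498) = -400590/7 - (-10 - 1*(-498)) = -400590/7 - (-10 + 498) = -400590/7 - 1*488 = -400590/7 - 488 = -404006/7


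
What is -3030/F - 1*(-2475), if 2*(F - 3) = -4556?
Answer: 1126731/455 ≈ 2476.3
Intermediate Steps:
F = -2275 (F = 3 + (½)*(-4556) = 3 - 2278 = -2275)
-3030/F - 1*(-2475) = -3030/(-2275) - 1*(-2475) = -3030*(-1/2275) + 2475 = 606/455 + 2475 = 1126731/455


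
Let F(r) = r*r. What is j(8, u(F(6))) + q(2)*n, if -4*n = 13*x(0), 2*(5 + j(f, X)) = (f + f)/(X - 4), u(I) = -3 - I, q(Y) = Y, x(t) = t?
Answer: -223/43 ≈ -5.1860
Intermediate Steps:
F(r) = r²
j(f, X) = -5 + f/(-4 + X) (j(f, X) = -5 + ((f + f)/(X - 4))/2 = -5 + ((2*f)/(-4 + X))/2 = -5 + (2*f/(-4 + X))/2 = -5 + f/(-4 + X))
n = 0 (n = -13*0/4 = -¼*0 = 0)
j(8, u(F(6))) + q(2)*n = (20 + 8 - 5*(-3 - 1*6²))/(-4 + (-3 - 1*6²)) + 2*0 = (20 + 8 - 5*(-3 - 1*36))/(-4 + (-3 - 1*36)) + 0 = (20 + 8 - 5*(-3 - 36))/(-4 + (-3 - 36)) + 0 = (20 + 8 - 5*(-39))/(-4 - 39) + 0 = (20 + 8 + 195)/(-43) + 0 = -1/43*223 + 0 = -223/43 + 0 = -223/43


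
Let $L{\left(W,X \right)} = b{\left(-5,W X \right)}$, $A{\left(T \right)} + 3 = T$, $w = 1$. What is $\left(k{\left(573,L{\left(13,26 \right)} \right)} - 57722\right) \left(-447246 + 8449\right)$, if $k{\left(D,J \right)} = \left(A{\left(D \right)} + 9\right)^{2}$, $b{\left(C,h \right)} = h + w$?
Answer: $-121774504643$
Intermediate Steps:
$A{\left(T \right)} = -3 + T$
$b{\left(C,h \right)} = 1 + h$ ($b{\left(C,h \right)} = h + 1 = 1 + h$)
$L{\left(W,X \right)} = 1 + W X$
$k{\left(D,J \right)} = \left(6 + D\right)^{2}$ ($k{\left(D,J \right)} = \left(\left(-3 + D\right) + 9\right)^{2} = \left(6 + D\right)^{2}$)
$\left(k{\left(573,L{\left(13,26 \right)} \right)} - 57722\right) \left(-447246 + 8449\right) = \left(\left(6 + 573\right)^{2} - 57722\right) \left(-447246 + 8449\right) = \left(579^{2} - 57722\right) \left(-438797\right) = \left(335241 - 57722\right) \left(-438797\right) = 277519 \left(-438797\right) = -121774504643$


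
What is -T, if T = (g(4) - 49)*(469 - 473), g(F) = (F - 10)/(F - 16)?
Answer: -194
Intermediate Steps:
g(F) = (-10 + F)/(-16 + F)
T = 194 (T = ((-10 + 4)/(-16 + 4) - 49)*(469 - 473) = (-6/(-12) - 49)*(-4) = (-1/12*(-6) - 49)*(-4) = (½ - 49)*(-4) = -97/2*(-4) = 194)
-T = -1*194 = -194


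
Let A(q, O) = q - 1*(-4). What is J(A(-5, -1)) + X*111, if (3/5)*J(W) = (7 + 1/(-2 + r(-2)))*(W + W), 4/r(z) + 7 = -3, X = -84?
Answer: -168227/18 ≈ -9345.9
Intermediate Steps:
r(z) = -⅖ (r(z) = 4/(-7 - 3) = 4/(-10) = 4*(-⅒) = -⅖)
A(q, O) = 4 + q (A(q, O) = q + 4 = 4 + q)
J(W) = 395*W/18 (J(W) = 5*((7 + 1/(-2 - ⅖))*(W + W))/3 = 5*((7 + 1/(-12/5))*(2*W))/3 = 5*((7 - 5/12)*(2*W))/3 = 5*(79*(2*W)/12)/3 = 5*(79*W/6)/3 = 395*W/18)
J(A(-5, -1)) + X*111 = 395*(4 - 5)/18 - 84*111 = (395/18)*(-1) - 9324 = -395/18 - 9324 = -168227/18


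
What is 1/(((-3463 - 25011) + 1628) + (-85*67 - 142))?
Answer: -1/32683 ≈ -3.0597e-5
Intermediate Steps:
1/(((-3463 - 25011) + 1628) + (-85*67 - 142)) = 1/((-28474 + 1628) + (-5695 - 142)) = 1/(-26846 - 5837) = 1/(-32683) = -1/32683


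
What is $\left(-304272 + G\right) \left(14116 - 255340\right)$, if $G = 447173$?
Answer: $-34471150824$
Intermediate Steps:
$\left(-304272 + G\right) \left(14116 - 255340\right) = \left(-304272 + 447173\right) \left(14116 - 255340\right) = 142901 \left(-241224\right) = -34471150824$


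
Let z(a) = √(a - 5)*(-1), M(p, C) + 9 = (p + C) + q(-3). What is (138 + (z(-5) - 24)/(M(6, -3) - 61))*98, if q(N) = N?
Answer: 67788/5 + 7*I*√10/5 ≈ 13558.0 + 4.4272*I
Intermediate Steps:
M(p, C) = -12 + C + p (M(p, C) = -9 + ((p + C) - 3) = -9 + ((C + p) - 3) = -9 + (-3 + C + p) = -12 + C + p)
z(a) = -√(-5 + a) (z(a) = √(-5 + a)*(-1) = -√(-5 + a))
(138 + (z(-5) - 24)/(M(6, -3) - 61))*98 = (138 + (-√(-5 - 5) - 24)/((-12 - 3 + 6) - 61))*98 = (138 + (-√(-10) - 24)/(-9 - 61))*98 = (138 + (-I*√10 - 24)/(-70))*98 = (138 + (-I*√10 - 24)*(-1/70))*98 = (138 + (-24 - I*√10)*(-1/70))*98 = (138 + (12/35 + I*√10/70))*98 = (4842/35 + I*√10/70)*98 = 67788/5 + 7*I*√10/5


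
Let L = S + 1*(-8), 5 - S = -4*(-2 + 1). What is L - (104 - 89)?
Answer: -22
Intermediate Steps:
S = 1 (S = 5 - (-1)*4*(-2 + 1) = 5 - (-1)*4*(-1) = 5 - (-1)*(-4) = 5 - 1*4 = 5 - 4 = 1)
L = -7 (L = 1 + 1*(-8) = 1 - 8 = -7)
L - (104 - 89) = -7 - (104 - 89) = -7 - 1*15 = -7 - 15 = -22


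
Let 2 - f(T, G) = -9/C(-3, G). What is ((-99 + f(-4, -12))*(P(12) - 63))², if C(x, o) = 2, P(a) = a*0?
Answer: 135839025/4 ≈ 3.3960e+7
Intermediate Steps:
P(a) = 0
f(T, G) = 13/2 (f(T, G) = 2 - (-9)/2 = 2 - 1*(-9/2) = 2 + 9/2 = 13/2)
((-99 + f(-4, -12))*(P(12) - 63))² = ((-99 + 13/2)*(0 - 63))² = (-185/2*(-63))² = (11655/2)² = 135839025/4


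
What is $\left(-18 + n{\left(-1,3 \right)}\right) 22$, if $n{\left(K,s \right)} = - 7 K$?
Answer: $-242$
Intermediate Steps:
$\left(-18 + n{\left(-1,3 \right)}\right) 22 = \left(-18 - -7\right) 22 = \left(-18 + 7\right) 22 = \left(-11\right) 22 = -242$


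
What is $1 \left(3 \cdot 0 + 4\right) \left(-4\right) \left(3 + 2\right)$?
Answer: $-80$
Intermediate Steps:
$1 \left(3 \cdot 0 + 4\right) \left(-4\right) \left(3 + 2\right) = 1 \left(0 + 4\right) \left(-4\right) 5 = 1 \cdot 4 \left(-4\right) 5 = 4 \left(-4\right) 5 = \left(-16\right) 5 = -80$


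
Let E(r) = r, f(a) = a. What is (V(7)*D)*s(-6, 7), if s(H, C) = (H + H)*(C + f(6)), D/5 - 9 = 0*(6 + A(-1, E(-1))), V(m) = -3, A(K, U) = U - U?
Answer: 21060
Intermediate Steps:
A(K, U) = 0
D = 45 (D = 45 + 5*(0*(6 + 0)) = 45 + 5*(0*6) = 45 + 5*0 = 45 + 0 = 45)
s(H, C) = 2*H*(6 + C) (s(H, C) = (H + H)*(C + 6) = (2*H)*(6 + C) = 2*H*(6 + C))
(V(7)*D)*s(-6, 7) = (-3*45)*(2*(-6)*(6 + 7)) = -270*(-6)*13 = -135*(-156) = 21060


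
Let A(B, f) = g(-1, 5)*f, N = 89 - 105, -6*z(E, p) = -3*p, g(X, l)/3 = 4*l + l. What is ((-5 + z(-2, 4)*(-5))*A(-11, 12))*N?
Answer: 216000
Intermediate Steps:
g(X, l) = 15*l (g(X, l) = 3*(4*l + l) = 3*(5*l) = 15*l)
z(E, p) = p/2 (z(E, p) = -(-1)*p/2 = p/2)
N = -16
A(B, f) = 75*f (A(B, f) = (15*5)*f = 75*f)
((-5 + z(-2, 4)*(-5))*A(-11, 12))*N = ((-5 + ((½)*4)*(-5))*(75*12))*(-16) = ((-5 + 2*(-5))*900)*(-16) = ((-5 - 10)*900)*(-16) = -15*900*(-16) = -13500*(-16) = 216000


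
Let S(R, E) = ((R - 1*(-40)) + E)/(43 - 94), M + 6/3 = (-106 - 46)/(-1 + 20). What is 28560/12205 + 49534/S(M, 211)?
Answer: -6165160602/588281 ≈ -10480.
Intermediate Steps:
M = -10 (M = -2 + (-106 - 46)/(-1 + 20) = -2 - 152/19 = -2 - 152*1/19 = -2 - 8 = -10)
S(R, E) = -40/51 - E/51 - R/51 (S(R, E) = ((R + 40) + E)/(-51) = ((40 + R) + E)*(-1/51) = (40 + E + R)*(-1/51) = -40/51 - E/51 - R/51)
28560/12205 + 49534/S(M, 211) = 28560/12205 + 49534/(-40/51 - 1/51*211 - 1/51*(-10)) = 28560*(1/12205) + 49534/(-40/51 - 211/51 + 10/51) = 5712/2441 + 49534/(-241/51) = 5712/2441 + 49534*(-51/241) = 5712/2441 - 2526234/241 = -6165160602/588281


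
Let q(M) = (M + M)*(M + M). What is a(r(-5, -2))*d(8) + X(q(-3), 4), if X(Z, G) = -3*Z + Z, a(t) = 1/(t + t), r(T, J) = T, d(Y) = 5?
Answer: -145/2 ≈ -72.500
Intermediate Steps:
q(M) = 4*M**2 (q(M) = (2*M)*(2*M) = 4*M**2)
a(t) = 1/(2*t)
X(Z, G) = -2*Z
a(r(-5, -2))*d(8) + X(q(-3), 4) = ((1/2)/(-5))*5 - 8*(-3)**2 = ((1/2)*(-1/5))*5 - 8*9 = -1/10*5 - 2*36 = -1/2 - 72 = -145/2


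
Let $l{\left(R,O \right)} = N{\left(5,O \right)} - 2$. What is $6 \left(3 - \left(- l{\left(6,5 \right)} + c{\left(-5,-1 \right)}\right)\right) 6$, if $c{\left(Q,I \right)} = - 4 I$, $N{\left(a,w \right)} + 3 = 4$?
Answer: $-72$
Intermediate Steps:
$N{\left(a,w \right)} = 1$ ($N{\left(a,w \right)} = -3 + 4 = 1$)
$l{\left(R,O \right)} = -1$ ($l{\left(R,O \right)} = 1 - 2 = -1$)
$6 \left(3 - \left(- l{\left(6,5 \right)} + c{\left(-5,-1 \right)}\right)\right) 6 = 6 \left(3 - \left(1 - -4\right)\right) 6 = 6 \left(3 - 5\right) 6 = 6 \left(-2\right) 6 = \left(-12\right) 6 = -72$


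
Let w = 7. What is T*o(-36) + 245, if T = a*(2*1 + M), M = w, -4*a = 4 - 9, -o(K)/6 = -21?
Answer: 3325/2 ≈ 1662.5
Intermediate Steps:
o(K) = 126 (o(K) = -6*(-21) = 126)
a = 5/4 (a = -(4 - 9)/4 = -¼*(-5) = 5/4 ≈ 1.2500)
M = 7
T = 45/4 (T = 5*(2*1 + 7)/4 = 5*(2 + 7)/4 = (5/4)*9 = 45/4 ≈ 11.250)
T*o(-36) + 245 = (45/4)*126 + 245 = 2835/2 + 245 = 3325/2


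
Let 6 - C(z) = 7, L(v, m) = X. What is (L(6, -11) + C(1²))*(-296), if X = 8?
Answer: -2072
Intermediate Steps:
L(v, m) = 8
C(z) = -1 (C(z) = 6 - 1*7 = 6 - 7 = -1)
(L(6, -11) + C(1²))*(-296) = (8 - 1)*(-296) = 7*(-296) = -2072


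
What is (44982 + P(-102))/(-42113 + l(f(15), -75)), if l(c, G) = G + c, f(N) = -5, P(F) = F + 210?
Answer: -45090/42193 ≈ -1.0687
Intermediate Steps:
P(F) = 210 + F
(44982 + P(-102))/(-42113 + l(f(15), -75)) = (44982 + (210 - 102))/(-42113 + (-75 - 5)) = (44982 + 108)/(-42113 - 80) = 45090/(-42193) = 45090*(-1/42193) = -45090/42193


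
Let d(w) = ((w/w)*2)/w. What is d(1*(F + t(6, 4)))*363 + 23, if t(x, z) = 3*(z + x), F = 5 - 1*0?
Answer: 1531/35 ≈ 43.743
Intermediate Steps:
F = 5 (F = 5 + 0 = 5)
t(x, z) = 3*x + 3*z (t(x, z) = 3*(x + z) = 3*x + 3*z)
d(w) = 2/w (d(w) = (1*2)/w = 2/w)
d(1*(F + t(6, 4)))*363 + 23 = (2/((1*(5 + (3*6 + 3*4)))))*363 + 23 = (2/((1*(5 + (18 + 12)))))*363 + 23 = (2/((1*(5 + 30))))*363 + 23 = (2/((1*35)))*363 + 23 = (2/35)*363 + 23 = 726/35 + 23 = 1531/35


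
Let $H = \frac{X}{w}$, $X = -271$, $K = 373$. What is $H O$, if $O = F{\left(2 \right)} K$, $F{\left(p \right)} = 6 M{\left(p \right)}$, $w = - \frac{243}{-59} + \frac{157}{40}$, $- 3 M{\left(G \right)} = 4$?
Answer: $\frac{1908447040}{18983} \approx 1.0053 \cdot 10^{5}$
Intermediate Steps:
$M{\left(G \right)} = - \frac{4}{3}$ ($M{\left(G \right)} = \left(- \frac{1}{3}\right) 4 = - \frac{4}{3}$)
$w = \frac{18983}{2360}$ ($w = \left(-243\right) \left(- \frac{1}{59}\right) + 157 \cdot \frac{1}{40} = \frac{243}{59} + \frac{157}{40} = \frac{18983}{2360} \approx 8.0436$)
$F{\left(p \right)} = -8$ ($F{\left(p \right)} = 6 \left(- \frac{4}{3}\right) = -8$)
$H = - \frac{639560}{18983}$ ($H = - \frac{271}{\frac{18983}{2360}} = \left(-271\right) \frac{2360}{18983} = - \frac{639560}{18983} \approx -33.691$)
$O = -2984$ ($O = \left(-8\right) 373 = -2984$)
$H O = \left(- \frac{639560}{18983}\right) \left(-2984\right) = \frac{1908447040}{18983}$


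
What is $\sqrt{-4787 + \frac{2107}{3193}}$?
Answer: $\frac{44 i \sqrt{25205542}}{3193} \approx 69.183 i$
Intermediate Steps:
$\sqrt{-4787 + \frac{2107}{3193}} = \sqrt{- \frac{15282784}{3193}} = \frac{44 i \sqrt{25205542}}{3193}$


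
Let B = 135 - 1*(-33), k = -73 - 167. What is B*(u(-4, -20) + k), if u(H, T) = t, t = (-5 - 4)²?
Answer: -26712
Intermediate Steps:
t = 81 (t = (-9)² = 81)
k = -240
u(H, T) = 81
B = 168 (B = 135 + 33 = 168)
B*(u(-4, -20) + k) = 168*(81 - 240) = 168*(-159) = -26712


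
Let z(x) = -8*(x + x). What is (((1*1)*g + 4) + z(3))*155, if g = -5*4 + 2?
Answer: -9610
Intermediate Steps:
g = -18 (g = -20 + 2 = -18)
z(x) = -16*x
(((1*1)*g + 4) + z(3))*155 = (((1*1)*(-18) + 4) - 16*3)*155 = ((1*(-18) + 4) - 48)*155 = ((-18 + 4) - 48)*155 = (-14 - 48)*155 = -62*155 = -9610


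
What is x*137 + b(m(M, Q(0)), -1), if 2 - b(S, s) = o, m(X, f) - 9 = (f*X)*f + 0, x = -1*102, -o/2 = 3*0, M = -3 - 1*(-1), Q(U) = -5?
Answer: -13972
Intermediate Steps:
M = -2 (M = -3 + 1 = -2)
o = 0 (o = -6*0 = -2*0 = 0)
x = -102
m(X, f) = 9 + X*f² (m(X, f) = 9 + ((f*X)*f + 0) = 9 + ((X*f)*f + 0) = 9 + (X*f² + 0) = 9 + X*f²)
b(S, s) = 2 (b(S, s) = 2 - 1*0 = 2 + 0 = 2)
x*137 + b(m(M, Q(0)), -1) = -102*137 + 2 = -13974 + 2 = -13972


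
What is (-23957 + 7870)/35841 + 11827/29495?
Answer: -50594558/1057130295 ≈ -0.047860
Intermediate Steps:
(-23957 + 7870)/35841 + 11827/29495 = -16087*1/35841 + 11827*(1/29495) = -16087/35841 + 11827/29495 = -50594558/1057130295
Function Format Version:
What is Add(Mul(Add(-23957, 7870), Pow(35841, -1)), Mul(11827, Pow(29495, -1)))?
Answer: Rational(-50594558, 1057130295) ≈ -0.047860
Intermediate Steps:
Add(Mul(Add(-23957, 7870), Pow(35841, -1)), Mul(11827, Pow(29495, -1))) = Add(Mul(-16087, Rational(1, 35841)), Mul(11827, Rational(1, 29495))) = Add(Rational(-16087, 35841), Rational(11827, 29495)) = Rational(-50594558, 1057130295)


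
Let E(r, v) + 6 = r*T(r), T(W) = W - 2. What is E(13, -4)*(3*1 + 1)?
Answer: 548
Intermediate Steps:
T(W) = -2 + W
E(r, v) = -6 + r*(-2 + r)
E(13, -4)*(3*1 + 1) = (-6 + 13*(-2 + 13))*(3*1 + 1) = (-6 + 13*11)*(3 + 1) = (-6 + 143)*4 = 137*4 = 548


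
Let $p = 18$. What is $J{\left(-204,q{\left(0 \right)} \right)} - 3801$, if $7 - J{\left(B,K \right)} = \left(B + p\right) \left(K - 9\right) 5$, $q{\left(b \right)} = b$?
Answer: $-12164$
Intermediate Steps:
$J{\left(B,K \right)} = 7 - 5 \left(-9 + K\right) \left(18 + B\right)$ ($J{\left(B,K \right)} = 7 - \left(B + 18\right) \left(K - 9\right) 5 = 7 - \left(18 + B\right) \left(-9 + K\right) 5 = 7 - \left(-9 + K\right) \left(18 + B\right) 5 = 7 - 5 \left(-9 + K\right) \left(18 + B\right)$)
$J{\left(-204,q{\left(0 \right)} \right)} - 3801 = \left(817 - 0 + 45 \left(-204\right) - \left(-1020\right) 0\right) - 3801 = \left(817 + 0 - 9180 + 0\right) - 3801 = -8363 - 3801 = -12164$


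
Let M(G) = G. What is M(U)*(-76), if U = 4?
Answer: -304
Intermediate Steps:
M(U)*(-76) = 4*(-76) = -304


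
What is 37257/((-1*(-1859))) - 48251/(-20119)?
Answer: 76297472/3400111 ≈ 22.440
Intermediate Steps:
37257/((-1*(-1859))) - 48251/(-20119) = 37257/1859 - 48251*(-1/20119) = 37257*(1/1859) + 48251/20119 = 3387/169 + 48251/20119 = 76297472/3400111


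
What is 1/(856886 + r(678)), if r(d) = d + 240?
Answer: 1/857804 ≈ 1.1658e-6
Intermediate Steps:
r(d) = 240 + d
1/(856886 + r(678)) = 1/(856886 + (240 + 678)) = 1/(856886 + 918) = 1/857804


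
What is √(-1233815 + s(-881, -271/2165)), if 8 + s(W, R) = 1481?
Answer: I*√1232342 ≈ 1110.1*I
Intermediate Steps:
s(W, R) = 1473 (s(W, R) = -8 + 1481 = 1473)
√(-1233815 + s(-881, -271/2165)) = √(-1233815 + 1473) = √(-1232342) = I*√1232342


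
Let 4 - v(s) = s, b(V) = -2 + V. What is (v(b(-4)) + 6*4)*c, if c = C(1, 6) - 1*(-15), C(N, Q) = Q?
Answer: 714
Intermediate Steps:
c = 21 (c = 6 - 1*(-15) = 6 + 15 = 21)
v(s) = 4 - s
(v(b(-4)) + 6*4)*c = ((4 - (-2 - 4)) + 6*4)*21 = ((4 - 1*(-6)) + 24)*21 = ((4 + 6) + 24)*21 = (10 + 24)*21 = 34*21 = 714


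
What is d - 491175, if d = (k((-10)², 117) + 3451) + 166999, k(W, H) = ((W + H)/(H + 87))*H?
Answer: -21800837/68 ≈ -3.2060e+5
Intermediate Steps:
k(W, H) = H*(H + W)/(87 + H) (k(W, H) = ((H + W)/(87 + H))*H = H*(H + W)/(87 + H))
d = 11599063/68 (d = (117*(117 + (-10)²)/(87 + 117) + 3451) + 166999 = (117*(117 + 100)/204 + 3451) + 166999 = (117*(1/204)*217 + 3451) + 166999 = (8463/68 + 3451) + 166999 = 243131/68 + 166999 = 11599063/68 ≈ 1.7057e+5)
d - 491175 = 11599063/68 - 491175 = -21800837/68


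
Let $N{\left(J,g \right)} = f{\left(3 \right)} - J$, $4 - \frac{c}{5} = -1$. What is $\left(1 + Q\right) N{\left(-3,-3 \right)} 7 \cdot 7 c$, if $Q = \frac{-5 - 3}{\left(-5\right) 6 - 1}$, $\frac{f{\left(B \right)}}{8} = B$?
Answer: $\frac{1289925}{31} \approx 41611.0$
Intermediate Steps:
$c = 25$ ($c = 20 - -5 = 20 + 5 = 25$)
$f{\left(B \right)} = 8 B$
$N{\left(J,g \right)} = 24 - J$ ($N{\left(J,g \right)} = 8 \cdot 3 - J = 24 - J$)
$Q = \frac{8}{31}$ ($Q = - \frac{8}{-30 - 1} = - \frac{8}{-31} = \left(-8\right) \left(- \frac{1}{31}\right) = \frac{8}{31} \approx 0.25806$)
$\left(1 + Q\right) N{\left(-3,-3 \right)} 7 \cdot 7 c = \left(1 + \frac{8}{31}\right) \left(24 - -3\right) 7 \cdot 7 \cdot 25 = \frac{39 \left(24 + 3\right)}{31} \cdot 49 \cdot 25 = \frac{39}{31} \cdot 27 \cdot 1225 = \frac{1053}{31} \cdot 1225 = \frac{1289925}{31}$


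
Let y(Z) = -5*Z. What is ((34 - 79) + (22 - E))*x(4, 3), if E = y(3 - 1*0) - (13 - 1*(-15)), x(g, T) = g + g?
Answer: 160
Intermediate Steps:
x(g, T) = 2*g
E = -43 (E = -5*(3 - 1*0) - (13 - 1*(-15)) = -5*(3 + 0) - (13 + 15) = -5*3 - 1*28 = -15 - 28 = -43)
((34 - 79) + (22 - E))*x(4, 3) = ((34 - 79) + (22 - 1*(-43)))*(2*4) = (-45 + (22 + 43))*8 = (-45 + 65)*8 = 20*8 = 160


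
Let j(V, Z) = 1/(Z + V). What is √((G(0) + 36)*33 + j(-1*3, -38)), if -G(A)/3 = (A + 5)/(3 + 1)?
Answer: √7155853/82 ≈ 32.622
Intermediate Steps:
G(A) = -15/4 - 3*A/4 (G(A) = -3*(A + 5)/(3 + 1) = -3*(5 + A)/4 = -3*(5/4 + A/4) = -15/4 - 3*A/4)
j(V, Z) = 1/(V + Z)
√((G(0) + 36)*33 + j(-1*3, -38)) = √(((-15/4 - ¾*0) + 36)*33 + 1/(-1*3 - 38)) = √(((-15/4 + 0) + 36)*33 + 1/(-3 - 38)) = √((-15/4 + 36)*33 + 1/(-41)) = √((129/4)*33 - 1/41) = √(4257/4 - 1/41) = √(174533/164) = √7155853/82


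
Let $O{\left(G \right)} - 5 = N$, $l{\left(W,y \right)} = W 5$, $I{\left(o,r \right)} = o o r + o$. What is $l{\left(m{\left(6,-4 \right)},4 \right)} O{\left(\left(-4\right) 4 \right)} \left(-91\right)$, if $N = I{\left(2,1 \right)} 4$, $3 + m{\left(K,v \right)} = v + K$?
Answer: $13195$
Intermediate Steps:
$I{\left(o,r \right)} = o + r o^{2}$ ($I{\left(o,r \right)} = o^{2} r + o = r o^{2} + o = o + r o^{2}$)
$m{\left(K,v \right)} = -3 + K + v$ ($m{\left(K,v \right)} = -3 + \left(v + K\right) = -3 + \left(K + v\right) = -3 + K + v$)
$l{\left(W,y \right)} = 5 W$
$N = 24$ ($N = 2 \left(1 + 2 \cdot 1\right) 4 = 2 \left(1 + 2\right) 4 = 2 \cdot 3 \cdot 4 = 6 \cdot 4 = 24$)
$O{\left(G \right)} = 29$ ($O{\left(G \right)} = 5 + 24 = 29$)
$l{\left(m{\left(6,-4 \right)},4 \right)} O{\left(\left(-4\right) 4 \right)} \left(-91\right) = 5 \left(-3 + 6 - 4\right) 29 \left(-91\right) = 5 \left(-1\right) 29 \left(-91\right) = \left(-5\right) 29 \left(-91\right) = \left(-145\right) \left(-91\right) = 13195$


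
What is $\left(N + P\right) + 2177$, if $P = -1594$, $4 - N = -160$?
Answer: $747$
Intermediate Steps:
$N = 164$ ($N = 4 - -160 = 4 + 160 = 164$)
$\left(N + P\right) + 2177 = \left(164 - 1594\right) + 2177 = -1430 + 2177 = 747$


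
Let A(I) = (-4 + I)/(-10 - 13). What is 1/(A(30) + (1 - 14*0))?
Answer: -23/3 ≈ -7.6667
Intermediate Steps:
A(I) = 4/23 - I/23 (A(I) = (-4 + I)/(-23) = (-4 + I)*(-1/23) = 4/23 - I/23)
1/(A(30) + (1 - 14*0)) = 1/((4/23 - 1/23*30) + (1 - 14*0)) = 1/((4/23 - 30/23) + (1 + 0)) = 1/(-26/23 + 1) = 1/(-3/23) = -23/3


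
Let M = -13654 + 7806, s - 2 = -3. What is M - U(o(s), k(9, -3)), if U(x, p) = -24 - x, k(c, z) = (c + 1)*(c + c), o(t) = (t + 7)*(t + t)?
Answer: -5836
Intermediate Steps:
s = -1 (s = 2 - 3 = -1)
o(t) = 2*t*(7 + t) (o(t) = (7 + t)*(2*t) = 2*t*(7 + t))
k(c, z) = 2*c*(1 + c) (k(c, z) = (1 + c)*(2*c) = 2*c*(1 + c))
M = -5848
M - U(o(s), k(9, -3)) = -5848 - (-24 - 2*(-1)*(7 - 1)) = -5848 - (-24 - 2*(-1)*6) = -5848 - (-24 - 1*(-12)) = -5848 - (-24 + 12) = -5848 - 1*(-12) = -5848 + 12 = -5836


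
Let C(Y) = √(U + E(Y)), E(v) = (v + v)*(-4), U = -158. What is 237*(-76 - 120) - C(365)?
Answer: -46452 - 9*I*√38 ≈ -46452.0 - 55.48*I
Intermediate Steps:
E(v) = -8*v (E(v) = (2*v)*(-4) = -8*v)
C(Y) = √(-158 - 8*Y)
237*(-76 - 120) - C(365) = 237*(-76 - 120) - √(-158 - 8*365) = 237*(-196) - √(-158 - 2920) = -46452 - √(-3078) = -46452 - 9*I*√38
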